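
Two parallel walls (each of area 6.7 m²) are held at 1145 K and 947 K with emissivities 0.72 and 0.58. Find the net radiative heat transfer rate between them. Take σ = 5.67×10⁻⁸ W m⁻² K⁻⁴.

For two large parallel gray plates, q = σ(T₁⁴ − T₂⁴) / (1/ε₁ + 1/ε₂ − 1).
1/ε₁ + 1/ε₂ − 1 = 1/0.72 + 1/0.58 − 1 = 2.113.
T₁⁴ − T₂⁴ = 1.72×10^12 − 8.04×10^11 = 9.15×10^11 K⁴.
q = 5.67×10⁻⁸ × 9.15×10^11 / 2.113 = 24500 W/m².
Q = q·A = 24500 × 6.7 = 1.64×10^5 W.

Q ≈ 1.64×10^5 W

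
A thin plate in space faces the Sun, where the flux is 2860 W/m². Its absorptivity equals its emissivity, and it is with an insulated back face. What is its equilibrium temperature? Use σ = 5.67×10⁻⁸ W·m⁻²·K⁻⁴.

T ≈ 474 K

Absorbed flux αS = emitted flux εσT⁴ (one radiating face); with α = ε, T = (S/σ)^(1/4).
T = (2860 / 5.67×10⁻⁸)^(1/4) = (5.04×10^10)^(1/4).
T = 474 K.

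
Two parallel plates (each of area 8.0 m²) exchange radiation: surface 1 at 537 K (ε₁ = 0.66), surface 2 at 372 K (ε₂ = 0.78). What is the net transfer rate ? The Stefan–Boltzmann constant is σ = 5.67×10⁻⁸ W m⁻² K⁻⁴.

For two large parallel gray plates, q = σ(T₁⁴ − T₂⁴) / (1/ε₁ + 1/ε₂ − 1).
1/ε₁ + 1/ε₂ − 1 = 1/0.66 + 1/0.78 − 1 = 1.797.
T₁⁴ − T₂⁴ = 8.32×10^10 − 1.92×10^10 = 6.40×10^10 K⁴.
q = 5.67×10⁻⁸ × 6.40×10^10 / 1.797 = 2020 W/m².
Q = q·A = 2020 × 8.0 = 16200 W.

Q ≈ 16200 W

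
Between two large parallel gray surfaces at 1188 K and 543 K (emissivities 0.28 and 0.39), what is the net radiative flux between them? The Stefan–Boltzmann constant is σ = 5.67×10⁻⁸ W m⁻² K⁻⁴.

q ≈ 21000 W/m²

For two large parallel gray plates, q = σ(T₁⁴ − T₂⁴) / (1/ε₁ + 1/ε₂ − 1).
1/ε₁ + 1/ε₂ − 1 = 1/0.28 + 1/0.39 − 1 = 5.136.
T₁⁴ − T₂⁴ = 1.99×10^12 − 8.69×10^10 = 1.90×10^12 K⁴.
q = 5.67×10⁻⁸ × 1.90×10^12 / 5.136 = 21000 W/m².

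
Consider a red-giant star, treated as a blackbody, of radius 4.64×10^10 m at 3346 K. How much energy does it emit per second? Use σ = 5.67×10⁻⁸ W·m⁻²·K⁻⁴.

P ≈ 1.92×10^29 W

A = 4πr² = 4π × (4.64×10^10)² = 2.71×10^22 m².
P = σAT⁴ = 5.67×10⁻⁸ × 2.71×10^22 × (3346)⁴ = 5.67×10⁻⁸ × 2.71×10^22 × 1.25×10^14.
P = 1.92×10^29 W.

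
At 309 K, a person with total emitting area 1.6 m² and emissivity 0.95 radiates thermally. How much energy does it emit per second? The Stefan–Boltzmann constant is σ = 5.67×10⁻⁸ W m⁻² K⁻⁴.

P ≈ 786 W

P = εσAT⁴ = 0.95 × 5.67×10⁻⁸ × 1.60 × (309)⁴ = 0.95 × 5.67×10⁻⁸ × 1.60 × 9.12×10^9.
P = 786 W.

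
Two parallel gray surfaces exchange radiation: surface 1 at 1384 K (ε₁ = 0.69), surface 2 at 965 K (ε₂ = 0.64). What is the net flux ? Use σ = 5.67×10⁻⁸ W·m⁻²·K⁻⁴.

q ≈ 79000 W/m²

For two large parallel gray plates, q = σ(T₁⁴ − T₂⁴) / (1/ε₁ + 1/ε₂ − 1).
1/ε₁ + 1/ε₂ − 1 = 1/0.69 + 1/0.64 − 1 = 2.012.
T₁⁴ − T₂⁴ = 3.67×10^12 − 8.67×10^11 = 2.80×10^12 K⁴.
q = 5.67×10⁻⁸ × 2.80×10^12 / 2.012 = 79000 W/m².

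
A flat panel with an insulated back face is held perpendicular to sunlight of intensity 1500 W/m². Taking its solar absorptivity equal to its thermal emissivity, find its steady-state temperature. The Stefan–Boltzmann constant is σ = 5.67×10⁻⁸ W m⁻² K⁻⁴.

Absorbed flux αS = emitted flux εσT⁴ (one radiating face); with α = ε, T = (S/σ)^(1/4).
T = (1500 / 5.67×10⁻⁸)^(1/4) = (2.65×10^10)^(1/4).
T = 403 K.

T ≈ 403 K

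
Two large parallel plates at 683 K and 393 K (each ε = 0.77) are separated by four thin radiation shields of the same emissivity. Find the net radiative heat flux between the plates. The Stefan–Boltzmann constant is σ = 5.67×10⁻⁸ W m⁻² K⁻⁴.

q ≈ 1380 W/m²

Each of the 5 gaps contributes resistance (2/ε − 1) = 2/0.77 − 1 = 1.597; total = 7.987.
q = σ(T₁⁴ − T₂⁴) / 7.987 = 5.67×10⁻⁸ × 1.94×10^11 / 7.987 = 1380 W/m².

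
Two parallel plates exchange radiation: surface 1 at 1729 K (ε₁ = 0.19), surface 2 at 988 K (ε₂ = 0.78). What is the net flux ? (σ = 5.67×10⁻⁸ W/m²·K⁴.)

For two large parallel gray plates, q = σ(T₁⁴ − T₂⁴) / (1/ε₁ + 1/ε₂ − 1).
1/ε₁ + 1/ε₂ − 1 = 1/0.19 + 1/0.78 − 1 = 5.545.
T₁⁴ − T₂⁴ = 8.94×10^12 − 9.53×10^11 = 7.98×10^12 K⁴.
q = 5.67×10⁻⁸ × 7.98×10^12 / 5.545 = 81600 W/m².

q ≈ 81600 W/m²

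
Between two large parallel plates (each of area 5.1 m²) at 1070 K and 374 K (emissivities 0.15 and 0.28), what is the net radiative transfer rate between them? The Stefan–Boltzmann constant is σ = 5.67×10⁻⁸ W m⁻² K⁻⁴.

For two large parallel gray plates, q = σ(T₁⁴ − T₂⁴) / (1/ε₁ + 1/ε₂ − 1).
1/ε₁ + 1/ε₂ − 1 = 1/0.15 + 1/0.28 − 1 = 9.238.
T₁⁴ − T₂⁴ = 1.31×10^12 − 1.96×10^10 = 1.29×10^12 K⁴.
q = 5.67×10⁻⁸ × 1.29×10^12 / 9.238 = 7930 W/m².
Q = q·A = 7930 × 5.1 = 40400 W.

Q ≈ 40400 W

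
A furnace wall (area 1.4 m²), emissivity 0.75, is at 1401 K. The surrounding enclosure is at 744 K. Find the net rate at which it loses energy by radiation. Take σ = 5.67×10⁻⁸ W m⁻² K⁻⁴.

Q ≈ 2.11×10^5 W

Q = εσA(T⁴ − T_s⁴). T⁴ − T_s⁴ = (1401)⁴ − (744)⁴ = 3.85×10^12 − 3.06×10^11 = 3.55×10^12 K⁴.
Q = 0.75 × 5.67×10⁻⁸ × 1.40 × 3.55×10^12 = 2.11×10^5 W.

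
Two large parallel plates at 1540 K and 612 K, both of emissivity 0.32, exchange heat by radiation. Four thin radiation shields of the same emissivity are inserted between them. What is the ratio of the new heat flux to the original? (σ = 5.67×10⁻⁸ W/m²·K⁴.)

With N identical shields there are N+1 = 5 gaps in series, each with the same radiative resistance, so the flux falls to 1/(N+1) of its unshielded value.

ratio ≈ 0.200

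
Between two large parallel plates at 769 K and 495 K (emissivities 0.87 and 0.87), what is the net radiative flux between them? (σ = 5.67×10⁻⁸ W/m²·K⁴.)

q ≈ 12600 W/m²

For two large parallel gray plates, q = σ(T₁⁴ − T₂⁴) / (1/ε₁ + 1/ε₂ − 1).
1/ε₁ + 1/ε₂ − 1 = 1/0.87 + 1/0.87 − 1 = 1.299.
T₁⁴ − T₂⁴ = 3.50×10^11 − 6.00×10^10 = 2.90×10^11 K⁴.
q = 5.67×10⁻⁸ × 2.90×10^11 / 1.299 = 12600 W/m².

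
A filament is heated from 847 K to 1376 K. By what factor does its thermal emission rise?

P ∝ T⁴, so the ratio is (1376/847)⁴ = (1.625)⁴ = 6.97.

ratio ≈ 6.97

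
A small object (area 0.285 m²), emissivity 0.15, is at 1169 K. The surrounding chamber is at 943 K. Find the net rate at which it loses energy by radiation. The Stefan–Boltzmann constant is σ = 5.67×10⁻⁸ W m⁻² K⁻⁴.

Q ≈ 2610 W

Q = εσA(T⁴ − T_s⁴). T⁴ − T_s⁴ = (1169)⁴ − (943)⁴ = 1.87×10^12 − 7.91×10^11 = 1.08×10^12 K⁴.
Q = 0.15 × 5.67×10⁻⁸ × 0.285 × 1.08×10^12 = 2610 W.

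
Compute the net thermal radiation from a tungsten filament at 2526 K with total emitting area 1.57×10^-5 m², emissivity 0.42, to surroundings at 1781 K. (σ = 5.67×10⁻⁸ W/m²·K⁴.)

Q = εσA(T⁴ − T_s⁴). T⁴ − T_s⁴ = (2526)⁴ − (1781)⁴ = 4.07×10^13 − 1.01×10^13 = 3.07×10^13 K⁴.
Q = 0.42 × 5.67×10⁻⁸ × 1.57×10^-5 × 3.07×10^13 = 11.5 W.

Q ≈ 11.5 W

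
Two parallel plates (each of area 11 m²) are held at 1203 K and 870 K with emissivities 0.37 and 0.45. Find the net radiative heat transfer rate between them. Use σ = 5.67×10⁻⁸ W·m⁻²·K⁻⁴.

Q ≈ 2.42×10^5 W

For two large parallel gray plates, q = σ(T₁⁴ − T₂⁴) / (1/ε₁ + 1/ε₂ − 1).
1/ε₁ + 1/ε₂ − 1 = 1/0.37 + 1/0.45 − 1 = 3.925.
T₁⁴ − T₂⁴ = 2.09×10^12 − 5.73×10^11 = 1.52×10^12 K⁴.
q = 5.67×10⁻⁸ × 1.52×10^12 / 3.925 = 22000 W/m².
Q = q·A = 22000 × 11 = 2.42×10^5 W.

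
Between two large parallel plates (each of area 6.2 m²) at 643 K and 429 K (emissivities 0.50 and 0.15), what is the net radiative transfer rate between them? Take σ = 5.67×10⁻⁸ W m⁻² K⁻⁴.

For two large parallel gray plates, q = σ(T₁⁴ − T₂⁴) / (1/ε₁ + 1/ε₂ − 1).
1/ε₁ + 1/ε₂ − 1 = 1/0.50 + 1/0.15 − 1 = 7.667.
T₁⁴ − T₂⁴ = 1.71×10^11 − 3.39×10^10 = 1.37×10^11 K⁴.
q = 5.67×10⁻⁸ × 1.37×10^11 / 7.667 = 1010 W/m².
Q = q·A = 1010 × 6.2 = 6290 W.

Q ≈ 6290 W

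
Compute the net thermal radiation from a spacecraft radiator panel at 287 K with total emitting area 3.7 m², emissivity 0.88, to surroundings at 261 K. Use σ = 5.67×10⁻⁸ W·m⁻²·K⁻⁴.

Q = εσA(T⁴ − T_s⁴). T⁴ − T_s⁴ = (287)⁴ − (261)⁴ = 6.78×10^9 − 4.64×10^9 = 2.14×10^9 K⁴.
Q = 0.88 × 5.67×10⁻⁸ × 3.70 × 2.14×10^9 = 396 W.

Q ≈ 396 W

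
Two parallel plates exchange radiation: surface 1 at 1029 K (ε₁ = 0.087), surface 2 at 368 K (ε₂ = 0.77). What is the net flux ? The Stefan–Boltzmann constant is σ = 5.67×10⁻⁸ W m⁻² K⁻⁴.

q ≈ 5300 W/m²

For two large parallel gray plates, q = σ(T₁⁴ − T₂⁴) / (1/ε₁ + 1/ε₂ − 1).
1/ε₁ + 1/ε₂ − 1 = 1/0.087 + 1/0.77 − 1 = 11.79.
T₁⁴ − T₂⁴ = 1.12×10^12 − 1.83×10^10 = 1.10×10^12 K⁴.
q = 5.67×10⁻⁸ × 1.10×10^12 / 11.79 = 5300 W/m².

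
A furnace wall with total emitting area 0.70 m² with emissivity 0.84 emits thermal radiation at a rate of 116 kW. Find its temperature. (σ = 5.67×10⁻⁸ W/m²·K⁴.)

From P = εσAT⁴, T = (P / εσA)^(1/4) = (1.16×10^5 / (0.84 × 5.67×10⁻⁸ × 0.700))^(1/4).
T = (3.48×10^12)^(1/4) = 1370 K.

T ≈ 1370 K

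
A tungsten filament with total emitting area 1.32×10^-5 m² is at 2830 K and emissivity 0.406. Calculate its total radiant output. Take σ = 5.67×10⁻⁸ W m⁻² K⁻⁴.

P ≈ 19.5 W

Stefan–Boltzmann: P = εσAT⁴ = 0.406 × 5.67×10⁻⁸ × 1.32×10^-5 × (2830)⁴ = 0.406 × 5.67×10⁻⁸ × 1.32×10^-5 × 6.41×10^13.
P = 19.5 W.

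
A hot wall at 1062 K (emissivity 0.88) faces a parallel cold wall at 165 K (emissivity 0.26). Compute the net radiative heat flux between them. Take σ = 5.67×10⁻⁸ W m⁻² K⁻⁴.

For two large parallel gray plates, q = σ(T₁⁴ − T₂⁴) / (1/ε₁ + 1/ε₂ − 1).
1/ε₁ + 1/ε₂ − 1 = 1/0.88 + 1/0.26 − 1 = 3.983.
T₁⁴ − T₂⁴ = 1.27×10^12 − 7.41×10^8 = 1.27×10^12 K⁴.
q = 5.67×10⁻⁸ × 1.27×10^12 / 3.983 = 18100 W/m².

q ≈ 18100 W/m²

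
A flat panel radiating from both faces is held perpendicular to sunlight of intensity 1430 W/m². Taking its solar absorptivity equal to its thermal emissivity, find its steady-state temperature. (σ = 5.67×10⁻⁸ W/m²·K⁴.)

T ≈ 335 K

Absorbed flux αS = emitted flux 2εσT⁴ per unit area; with α = ε this gives T = (S/2σ)^(1/4).
T = (1430 / (2 × 5.67×10⁻⁸))^(1/4) = (1.26×10^10)^(1/4).
T = 335 K.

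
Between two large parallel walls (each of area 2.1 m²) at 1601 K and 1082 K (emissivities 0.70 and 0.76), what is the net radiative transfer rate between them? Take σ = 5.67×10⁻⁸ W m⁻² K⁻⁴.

Q ≈ 3.55×10^5 W

For two large parallel gray plates, q = σ(T₁⁴ − T₂⁴) / (1/ε₁ + 1/ε₂ − 1).
1/ε₁ + 1/ε₂ − 1 = 1/0.70 + 1/0.76 − 1 = 1.744.
T₁⁴ − T₂⁴ = 6.57×10^12 − 1.37×10^12 = 5.20×10^12 K⁴.
q = 5.67×10⁻⁸ × 5.20×10^12 / 1.744 = 1.69×10^5 W/m².
Q = q·A = 1.69×10^5 × 2.1 = 3.55×10^5 W.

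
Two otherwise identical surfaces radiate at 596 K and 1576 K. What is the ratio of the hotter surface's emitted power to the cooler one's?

ratio ≈ 48.9

P ∝ T⁴, so the ratio is (1576/596)⁴ = (2.644)⁴ = 48.9.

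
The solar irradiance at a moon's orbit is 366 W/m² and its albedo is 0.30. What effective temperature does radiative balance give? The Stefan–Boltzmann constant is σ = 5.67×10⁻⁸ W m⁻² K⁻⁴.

T ≈ 183 K

Power absorbed = (1−a)S·πR²; power emitted = 4πR²σT⁴. Equating and cancelling πR²:
T = ((1−a)S / 4σ)^(1/4) = (256 / (4 × 5.67×10⁻⁸))^(1/4) = (1.13×10^9)^(1/4).
T = 183 K.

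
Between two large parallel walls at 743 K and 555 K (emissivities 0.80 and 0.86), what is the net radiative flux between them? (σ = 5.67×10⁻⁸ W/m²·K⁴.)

q ≈ 8420 W/m²

For two large parallel gray plates, q = σ(T₁⁴ − T₂⁴) / (1/ε₁ + 1/ε₂ − 1).
1/ε₁ + 1/ε₂ − 1 = 1/0.80 + 1/0.86 − 1 = 1.413.
T₁⁴ − T₂⁴ = 3.05×10^11 − 9.49×10^10 = 2.10×10^11 K⁴.
q = 5.67×10⁻⁸ × 2.10×10^11 / 1.413 = 8420 W/m².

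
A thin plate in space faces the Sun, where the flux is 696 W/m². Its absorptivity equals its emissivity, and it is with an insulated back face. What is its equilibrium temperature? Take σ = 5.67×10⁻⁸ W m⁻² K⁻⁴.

Absorbed flux αS = emitted flux εσT⁴ (one radiating face); with α = ε, T = (S/σ)^(1/4).
T = (696 / 5.67×10⁻⁸)^(1/4) = (1.23×10^10)^(1/4).
T = 333 K.

T ≈ 333 K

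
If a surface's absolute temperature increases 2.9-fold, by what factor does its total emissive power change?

factor ≈ 70.7

P ∝ T⁴, so the power scales as (2.9)⁴ = 70.7.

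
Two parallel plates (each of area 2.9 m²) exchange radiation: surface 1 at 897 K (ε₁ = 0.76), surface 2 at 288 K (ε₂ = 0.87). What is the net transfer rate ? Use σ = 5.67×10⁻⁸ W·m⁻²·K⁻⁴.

Q ≈ 71900 W

For two large parallel gray plates, q = σ(T₁⁴ − T₂⁴) / (1/ε₁ + 1/ε₂ − 1).
1/ε₁ + 1/ε₂ − 1 = 1/0.76 + 1/0.87 − 1 = 1.465.
T₁⁴ − T₂⁴ = 6.47×10^11 − 6.88×10^9 = 6.41×10^11 K⁴.
q = 5.67×10⁻⁸ × 6.41×10^11 / 1.465 = 24800 W/m².
Q = q·A = 24800 × 2.9 = 71900 W.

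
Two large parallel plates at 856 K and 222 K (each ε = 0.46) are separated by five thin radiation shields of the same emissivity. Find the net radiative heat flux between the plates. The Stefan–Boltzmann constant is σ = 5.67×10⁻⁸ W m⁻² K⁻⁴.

Each of the 6 gaps contributes resistance (2/ε − 1) = 2/0.46 − 1 = 3.348; total = 20.09.
q = σ(T₁⁴ − T₂⁴) / 20.09 = 5.67×10⁻⁸ × 5.34×10^11 / 20.09 = 1510 W/m².

q ≈ 1510 W/m²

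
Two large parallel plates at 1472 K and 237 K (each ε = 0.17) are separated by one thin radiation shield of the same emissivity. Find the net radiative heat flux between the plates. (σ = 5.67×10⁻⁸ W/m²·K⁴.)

q ≈ 12400 W/m²

Each of the 2 gaps contributes resistance (2/ε − 1) = 2/0.17 − 1 = 10.76; total = 21.53.
q = σ(T₁⁴ − T₂⁴) / 21.53 = 5.67×10⁻⁸ × 4.69×10^12 / 21.53 = 12400 W/m².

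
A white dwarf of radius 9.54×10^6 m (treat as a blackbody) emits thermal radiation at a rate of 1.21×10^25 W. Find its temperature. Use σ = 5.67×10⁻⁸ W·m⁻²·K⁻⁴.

T ≈ 20800 K

A = 4πr² = 4π × (9.54×10^6)² = 1.14×10^15 m².
From P = σAT⁴, T = (P / σA)^(1/4) = (1.21×10^25 / (5.67×10⁻⁸ × 1.14×10^15))^(1/4).
T = (1.87×10^17)^(1/4) = 20800 K.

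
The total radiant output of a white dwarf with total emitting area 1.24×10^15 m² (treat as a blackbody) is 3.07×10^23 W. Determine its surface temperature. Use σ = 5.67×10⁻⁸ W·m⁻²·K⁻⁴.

T ≈ 8130 K

From P = σAT⁴, T = (P / σA)^(1/4) = (3.07×10^23 / (5.67×10⁻⁸ × 1.24×10^15))^(1/4).
T = (4.37×10^15)^(1/4) = 8130 K.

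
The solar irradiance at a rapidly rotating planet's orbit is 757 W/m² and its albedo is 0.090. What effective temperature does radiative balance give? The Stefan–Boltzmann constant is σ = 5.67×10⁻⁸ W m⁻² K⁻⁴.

Power absorbed = (1−a)S·πR²; power emitted = 4πR²σT⁴. Equating and cancelling πR²:
T = ((1−a)S / 4σ)^(1/4) = (689 / (4 × 5.67×10⁻⁸))^(1/4) = (3.04×10^9)^(1/4).
T = 235 K.

T ≈ 235 K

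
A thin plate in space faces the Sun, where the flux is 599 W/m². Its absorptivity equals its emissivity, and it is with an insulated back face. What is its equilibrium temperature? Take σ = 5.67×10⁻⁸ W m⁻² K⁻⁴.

T ≈ 321 K

Absorbed flux αS = emitted flux εσT⁴ (one radiating face); with α = ε, T = (S/σ)^(1/4).
T = (599 / 5.67×10⁻⁸)^(1/4) = (1.06×10^10)^(1/4).
T = 321 K.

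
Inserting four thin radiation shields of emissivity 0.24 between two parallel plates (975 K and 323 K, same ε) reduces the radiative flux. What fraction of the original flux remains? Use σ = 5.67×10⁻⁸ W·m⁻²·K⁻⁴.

ratio ≈ 0.200

With N identical shields there are N+1 = 5 gaps in series, each with the same radiative resistance, so the flux falls to 1/(N+1) of its unshielded value.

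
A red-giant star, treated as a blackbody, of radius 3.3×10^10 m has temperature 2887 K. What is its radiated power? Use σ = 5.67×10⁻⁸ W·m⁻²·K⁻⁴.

P ≈ 5.39×10^28 W

A = 4πr² = 4π × (3.3×10^10)² = 1.37×10^22 m².
P = σAT⁴ = 5.67×10⁻⁸ × 1.37×10^22 × (2887)⁴ = 5.67×10⁻⁸ × 1.37×10^22 × 6.95×10^13.
P = 5.39×10^28 W.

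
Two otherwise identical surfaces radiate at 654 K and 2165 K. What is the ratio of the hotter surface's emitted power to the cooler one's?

P ∝ T⁴, so the ratio is (2165/654)⁴ = (3.310)⁴ = 120.

ratio ≈ 120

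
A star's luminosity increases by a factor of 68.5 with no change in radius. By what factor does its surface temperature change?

P ∝ T⁴ ⇒ T ∝ P^(1/4), so T scales by (68.5)^(1/4) = 2.88.

factor ≈ 2.88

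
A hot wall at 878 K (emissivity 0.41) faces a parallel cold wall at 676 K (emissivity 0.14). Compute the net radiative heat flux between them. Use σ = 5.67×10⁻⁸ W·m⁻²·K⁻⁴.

For two large parallel gray plates, q = σ(T₁⁴ − T₂⁴) / (1/ε₁ + 1/ε₂ − 1).
1/ε₁ + 1/ε₂ − 1 = 1/0.41 + 1/0.14 − 1 = 8.582.
T₁⁴ − T₂⁴ = 5.94×10^11 − 2.09×10^11 = 3.85×10^11 K⁴.
q = 5.67×10⁻⁸ × 3.85×10^11 / 8.582 = 2550 W/m².

q ≈ 2550 W/m²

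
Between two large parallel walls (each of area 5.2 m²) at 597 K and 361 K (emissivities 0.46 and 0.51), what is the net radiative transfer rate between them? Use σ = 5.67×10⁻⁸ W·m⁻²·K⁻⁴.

Q ≈ 10400 W

For two large parallel gray plates, q = σ(T₁⁴ − T₂⁴) / (1/ε₁ + 1/ε₂ − 1).
1/ε₁ + 1/ε₂ − 1 = 1/0.46 + 1/0.51 − 1 = 3.135.
T₁⁴ − T₂⁴ = 1.27×10^11 − 1.70×10^10 = 1.10×10^11 K⁴.
q = 5.67×10⁻⁸ × 1.10×10^11 / 3.135 = 1990 W/m².
Q = q·A = 1990 × 5.2 = 10400 W.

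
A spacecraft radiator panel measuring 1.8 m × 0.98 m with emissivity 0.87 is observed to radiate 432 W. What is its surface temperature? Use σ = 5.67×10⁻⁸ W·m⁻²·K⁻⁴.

T ≈ 265 K

A = 1.8 × 0.98 = 1.76 m².
From P = εσAT⁴, T = (P / εσA)^(1/4) = (432 / (0.87 × 5.67×10⁻⁸ × 1.76))^(1/4).
T = (4.96×10^9)^(1/4) = 265 K.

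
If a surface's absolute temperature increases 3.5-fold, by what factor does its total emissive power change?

factor ≈ 150

P ∝ T⁴, so the power scales as (3.5)⁴ = 150.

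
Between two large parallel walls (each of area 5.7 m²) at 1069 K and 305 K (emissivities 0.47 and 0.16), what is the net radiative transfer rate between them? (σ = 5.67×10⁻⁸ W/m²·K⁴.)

Q ≈ 56800 W

For two large parallel gray plates, q = σ(T₁⁴ − T₂⁴) / (1/ε₁ + 1/ε₂ − 1).
1/ε₁ + 1/ε₂ − 1 = 1/0.47 + 1/0.16 − 1 = 7.378.
T₁⁴ − T₂⁴ = 1.31×10^12 − 8.65×10^9 = 1.30×10^12 K⁴.
q = 5.67×10⁻⁸ × 1.30×10^12 / 7.378 = 9970 W/m².
Q = q·A = 9970 × 5.7 = 56800 W.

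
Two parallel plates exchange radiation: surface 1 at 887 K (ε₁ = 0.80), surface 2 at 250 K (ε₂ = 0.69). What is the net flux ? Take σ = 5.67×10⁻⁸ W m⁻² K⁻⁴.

q ≈ 20500 W/m²

For two large parallel gray plates, q = σ(T₁⁴ − T₂⁴) / (1/ε₁ + 1/ε₂ − 1).
1/ε₁ + 1/ε₂ − 1 = 1/0.80 + 1/0.69 − 1 = 1.699.
T₁⁴ − T₂⁴ = 6.19×10^11 − 3.91×10^9 = 6.15×10^11 K⁴.
q = 5.67×10⁻⁸ × 6.15×10^11 / 1.699 = 20500 W/m².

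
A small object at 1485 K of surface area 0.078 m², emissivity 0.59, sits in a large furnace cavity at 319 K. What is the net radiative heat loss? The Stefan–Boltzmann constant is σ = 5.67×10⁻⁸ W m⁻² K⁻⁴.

Q ≈ 12700 W

Q = εσA(T⁴ − T_s⁴). T⁴ − T_s⁴ = (1485)⁴ − (319)⁴ = 4.86×10^12 − 1.04×10^10 = 4.85×10^12 K⁴.
Q = 0.59 × 5.67×10⁻⁸ × 0.0780 × 4.85×10^12 = 12700 W.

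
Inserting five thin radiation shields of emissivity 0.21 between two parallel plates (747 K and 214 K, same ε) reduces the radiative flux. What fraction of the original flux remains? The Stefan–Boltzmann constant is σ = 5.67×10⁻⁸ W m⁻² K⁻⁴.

With N identical shields there are N+1 = 6 gaps in series, each with the same radiative resistance, so the flux falls to 1/(N+1) of its unshielded value.

ratio ≈ 0.167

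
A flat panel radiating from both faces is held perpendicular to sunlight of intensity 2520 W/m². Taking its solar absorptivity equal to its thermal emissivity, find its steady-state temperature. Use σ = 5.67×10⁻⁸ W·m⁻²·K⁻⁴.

Absorbed flux αS = emitted flux 2εσT⁴ per unit area; with α = ε this gives T = (S/2σ)^(1/4).
T = (2520 / (2 × 5.67×10⁻⁸))^(1/4) = (2.22×10^10)^(1/4).
T = 386 K.

T ≈ 386 K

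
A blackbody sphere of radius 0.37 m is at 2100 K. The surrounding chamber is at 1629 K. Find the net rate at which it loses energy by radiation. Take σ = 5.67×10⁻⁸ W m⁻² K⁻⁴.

Q ≈ 1.21×10^6 W

A = 4πr² = 4π × (0.37)² = 1.72 m².
Q = σA(T⁴ − T_s⁴). T⁴ − T_s⁴ = (2100)⁴ − (1629)⁴ = 1.94×10^13 − 7.04×10^12 = 1.24×10^13 K⁴.
Q = 5.67×10⁻⁸ × 1.72 × 1.24×10^13 = 1.21×10^6 W.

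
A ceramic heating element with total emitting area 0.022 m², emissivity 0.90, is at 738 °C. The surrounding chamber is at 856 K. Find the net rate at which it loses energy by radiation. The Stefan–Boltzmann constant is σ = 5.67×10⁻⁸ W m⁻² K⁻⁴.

Q ≈ 570 W

Convert: 738 °C = 1011 K.
Q = εσA(T⁴ − T_s⁴). T⁴ − T_s⁴ = (1011)⁴ − (856)⁴ = 1.04×10^12 − 5.37×10^11 = 5.08×10^11 K⁴.
Q = 0.90 × 5.67×10⁻⁸ × 0.0220 × 5.08×10^11 = 570 W.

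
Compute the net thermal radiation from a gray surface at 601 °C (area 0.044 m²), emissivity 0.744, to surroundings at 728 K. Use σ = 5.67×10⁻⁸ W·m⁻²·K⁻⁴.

Q ≈ 562 W

Convert: 601 °C = 874 K.
Q = εσA(T⁴ − T_s⁴). T⁴ − T_s⁴ = (874)⁴ − (728)⁴ = 5.84×10^11 − 2.81×10^11 = 3.03×10^11 K⁴.
Q = 0.744 × 5.67×10⁻⁸ × 0.0440 × 3.03×10^11 = 562 W.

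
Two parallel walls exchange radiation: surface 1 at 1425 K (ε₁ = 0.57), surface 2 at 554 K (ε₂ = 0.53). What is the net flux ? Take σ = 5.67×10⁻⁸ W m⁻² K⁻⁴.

q ≈ 86500 W/m²

For two large parallel gray plates, q = σ(T₁⁴ − T₂⁴) / (1/ε₁ + 1/ε₂ − 1).
1/ε₁ + 1/ε₂ − 1 = 1/0.57 + 1/0.53 − 1 = 2.641.
T₁⁴ − T₂⁴ = 4.12×10^12 − 9.42×10^10 = 4.03×10^12 K⁴.
q = 5.67×10⁻⁸ × 4.03×10^12 / 2.641 = 86500 W/m².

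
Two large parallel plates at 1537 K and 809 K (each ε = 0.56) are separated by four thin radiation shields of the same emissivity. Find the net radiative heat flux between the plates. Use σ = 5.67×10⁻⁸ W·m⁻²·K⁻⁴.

Each of the 5 gaps contributes resistance (2/ε − 1) = 2/0.56 − 1 = 2.571; total = 12.86.
q = σ(T₁⁴ − T₂⁴) / 12.86 = 5.67×10⁻⁸ × 5.15×10^12 / 12.86 = 22700 W/m².

q ≈ 22700 W/m²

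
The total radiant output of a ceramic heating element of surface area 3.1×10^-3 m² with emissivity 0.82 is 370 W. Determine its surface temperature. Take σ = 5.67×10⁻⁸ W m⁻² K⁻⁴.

From P = εσAT⁴, T = (P / εσA)^(1/4) = (370 / (0.82 × 5.67×10⁻⁸ × 3.10×10^-3))^(1/4).
T = (2.57×10^12)^(1/4) = 1270 K.

T ≈ 1270 K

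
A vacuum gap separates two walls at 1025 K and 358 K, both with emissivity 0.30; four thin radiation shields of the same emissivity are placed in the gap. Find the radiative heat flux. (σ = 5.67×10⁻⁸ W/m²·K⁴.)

q ≈ 2180 W/m²

Each of the 5 gaps contributes resistance (2/ε − 1) = 2/0.30 − 1 = 5.667; total = 28.33.
q = σ(T₁⁴ − T₂⁴) / 28.33 = 5.67×10⁻⁸ × 1.09×10^12 / 28.33 = 2180 W/m².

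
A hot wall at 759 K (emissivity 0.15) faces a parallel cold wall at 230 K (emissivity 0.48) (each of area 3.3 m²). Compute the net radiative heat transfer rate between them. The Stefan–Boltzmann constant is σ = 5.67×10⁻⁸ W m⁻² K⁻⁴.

For two large parallel gray plates, q = σ(T₁⁴ − T₂⁴) / (1/ε₁ + 1/ε₂ − 1).
1/ε₁ + 1/ε₂ − 1 = 1/0.15 + 1/0.48 − 1 = 7.750.
T₁⁴ − T₂⁴ = 3.32×10^11 − 2.80×10^9 = 3.29×10^11 K⁴.
q = 5.67×10⁻⁸ × 3.29×10^11 / 7.750 = 2410 W/m².
Q = q·A = 2410 × 3.3 = 7940 W.

Q ≈ 7940 W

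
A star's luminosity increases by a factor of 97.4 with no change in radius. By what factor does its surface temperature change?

P ∝ T⁴ ⇒ T ∝ P^(1/4), so T scales by (97.4)^(1/4) = 3.14.

factor ≈ 3.14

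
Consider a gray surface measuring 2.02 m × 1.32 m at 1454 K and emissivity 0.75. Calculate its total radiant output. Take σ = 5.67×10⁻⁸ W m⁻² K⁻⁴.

P ≈ 5.07×10^5 W

A = 2.02 × 1.32 = 2.67 m².
P = εσAT⁴ = 0.75 × 5.67×10⁻⁸ × 2.67 × (1454)⁴ = 0.75 × 5.67×10⁻⁸ × 2.67 × 4.47×10^12.
P = 5.07×10^5 W.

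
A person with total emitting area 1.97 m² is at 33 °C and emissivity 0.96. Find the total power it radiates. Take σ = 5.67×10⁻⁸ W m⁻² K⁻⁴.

P ≈ 940 W

33 °C = 306 K.
P = εσAT⁴ = 0.96 × 5.67×10⁻⁸ × 1.97 × (306)⁴ = 0.96 × 5.67×10⁻⁸ × 1.97 × 8.77×10^9.
P = 940 W.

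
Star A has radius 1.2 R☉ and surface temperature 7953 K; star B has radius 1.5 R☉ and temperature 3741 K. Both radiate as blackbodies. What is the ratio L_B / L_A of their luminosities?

L_B/L_A ≈ 0.0765

L = 4πR²σT⁴ ∝ R²T⁴, so L_B/L_A = (1.5/1.2)² × (3741/7953)⁴ = 1.56 × 0.0490 = 0.0765.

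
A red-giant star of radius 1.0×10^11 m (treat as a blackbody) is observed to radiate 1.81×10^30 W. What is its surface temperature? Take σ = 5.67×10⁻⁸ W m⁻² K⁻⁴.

A = 4πr² = 4π × (1.0×10^11)² = 1.26×10^23 m².
From P = σAT⁴, T = (P / σA)^(1/4) = (1.81×10^30 / (5.67×10⁻⁸ × 1.26×10^23))^(1/4).
T = (2.54×10^14)^(1/4) = 3990 K.

T ≈ 3990 K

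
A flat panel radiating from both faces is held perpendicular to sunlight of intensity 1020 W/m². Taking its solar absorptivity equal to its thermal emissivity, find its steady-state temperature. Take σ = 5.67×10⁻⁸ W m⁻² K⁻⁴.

Absorbed flux αS = emitted flux 2εσT⁴ per unit area; with α = ε this gives T = (S/2σ)^(1/4).
T = (1020 / (2 × 5.67×10⁻⁸))^(1/4) = (8.99×10^9)^(1/4).
T = 308 K.

T ≈ 308 K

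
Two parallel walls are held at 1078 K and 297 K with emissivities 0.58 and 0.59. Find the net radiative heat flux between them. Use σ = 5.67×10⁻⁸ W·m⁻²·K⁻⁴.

For two large parallel gray plates, q = σ(T₁⁴ − T₂⁴) / (1/ε₁ + 1/ε₂ − 1).
1/ε₁ + 1/ε₂ − 1 = 1/0.58 + 1/0.59 − 1 = 2.419.
T₁⁴ − T₂⁴ = 1.35×10^12 − 7.78×10^9 = 1.34×10^12 K⁴.
q = 5.67×10⁻⁸ × 1.34×10^12 / 2.419 = 31500 W/m².

q ≈ 31500 W/m²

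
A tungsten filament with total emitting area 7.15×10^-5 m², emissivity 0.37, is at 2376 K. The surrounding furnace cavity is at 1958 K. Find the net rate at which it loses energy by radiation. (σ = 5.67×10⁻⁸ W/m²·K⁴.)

Q = εσA(T⁴ − T_s⁴). T⁴ − T_s⁴ = (2376)⁴ − (1958)⁴ = 3.19×10^13 − 1.47×10^13 = 1.72×10^13 K⁴.
Q = 0.37 × 5.67×10⁻⁸ × 7.15×10^-5 × 1.72×10^13 = 25.8 W.

Q ≈ 25.8 W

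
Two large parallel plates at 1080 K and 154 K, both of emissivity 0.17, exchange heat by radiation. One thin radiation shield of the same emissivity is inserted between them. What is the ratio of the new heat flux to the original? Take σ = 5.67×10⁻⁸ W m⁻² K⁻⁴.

ratio ≈ 0.500

With N identical shields there are N+1 = 2 gaps in series, each with the same radiative resistance, so the flux falls to 1/(N+1) of its unshielded value.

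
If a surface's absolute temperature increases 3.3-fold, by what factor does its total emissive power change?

factor ≈ 119

P ∝ T⁴, so the power scales as (3.3)⁴ = 119.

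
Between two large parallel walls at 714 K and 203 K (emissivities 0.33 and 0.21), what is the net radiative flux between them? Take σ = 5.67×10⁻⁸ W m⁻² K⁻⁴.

q ≈ 2160 W/m²

For two large parallel gray plates, q = σ(T₁⁴ − T₂⁴) / (1/ε₁ + 1/ε₂ − 1).
1/ε₁ + 1/ε₂ − 1 = 1/0.33 + 1/0.21 − 1 = 6.792.
T₁⁴ − T₂⁴ = 2.60×10^11 − 1.70×10^9 = 2.58×10^11 K⁴.
q = 5.67×10⁻⁸ × 2.58×10^11 / 6.792 = 2160 W/m².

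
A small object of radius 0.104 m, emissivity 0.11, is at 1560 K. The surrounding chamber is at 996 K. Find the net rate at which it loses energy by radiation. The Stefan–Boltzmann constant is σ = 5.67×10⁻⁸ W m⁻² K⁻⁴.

A = 4πr² = 4π × (0.104)² = 0.136 m².
Q = εσA(T⁴ − T_s⁴). T⁴ − T_s⁴ = (1560)⁴ − (996)⁴ = 5.92×10^12 − 9.84×10^11 = 4.94×10^12 K⁴.
Q = 0.11 × 5.67×10⁻⁸ × 0.136 × 4.94×10^12 = 4190 W.

Q ≈ 4190 W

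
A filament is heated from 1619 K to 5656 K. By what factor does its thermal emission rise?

ratio ≈ 149

P ∝ T⁴, so the ratio is (5656/1619)⁴ = (3.494)⁴ = 149.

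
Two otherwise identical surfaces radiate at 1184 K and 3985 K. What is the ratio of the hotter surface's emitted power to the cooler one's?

P ∝ T⁴, so the ratio is (3985/1184)⁴ = (3.366)⁴ = 128.

ratio ≈ 128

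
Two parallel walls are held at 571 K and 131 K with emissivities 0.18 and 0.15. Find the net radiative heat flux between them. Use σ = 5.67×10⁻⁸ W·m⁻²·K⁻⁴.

q ≈ 536 W/m²

For two large parallel gray plates, q = σ(T₁⁴ − T₂⁴) / (1/ε₁ + 1/ε₂ − 1).
1/ε₁ + 1/ε₂ − 1 = 1/0.18 + 1/0.15 − 1 = 11.22.
T₁⁴ − T₂⁴ = 1.06×10^11 − 2.94×10^8 = 1.06×10^11 K⁴.
q = 5.67×10⁻⁸ × 1.06×10^11 / 11.22 = 536 W/m².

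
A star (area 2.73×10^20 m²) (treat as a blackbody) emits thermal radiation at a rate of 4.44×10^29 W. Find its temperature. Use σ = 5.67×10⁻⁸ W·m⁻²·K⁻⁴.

From P = σAT⁴, T = (P / σA)^(1/4) = (4.44×10^29 / (5.67×10⁻⁸ × 2.73×10^20))^(1/4).
T = (2.87×10^16)^(1/4) = 13000 K.

T ≈ 13000 K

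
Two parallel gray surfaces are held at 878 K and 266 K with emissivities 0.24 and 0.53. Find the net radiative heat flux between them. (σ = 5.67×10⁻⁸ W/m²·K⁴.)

q ≈ 6610 W/m²

For two large parallel gray plates, q = σ(T₁⁴ − T₂⁴) / (1/ε₁ + 1/ε₂ − 1).
1/ε₁ + 1/ε₂ − 1 = 1/0.24 + 1/0.53 − 1 = 5.053.
T₁⁴ − T₂⁴ = 5.94×10^11 − 5.01×10^9 = 5.89×10^11 K⁴.
q = 5.67×10⁻⁸ × 5.89×10^11 / 5.053 = 6610 W/m².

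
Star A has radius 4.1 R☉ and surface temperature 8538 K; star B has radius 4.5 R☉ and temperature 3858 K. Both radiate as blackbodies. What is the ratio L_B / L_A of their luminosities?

L_B/L_A ≈ 0.0502

L = 4πR²σT⁴ ∝ R²T⁴, so L_B/L_A = (4.5/4.1)² × (3858/8538)⁴ = 1.20 × 0.0417 = 0.0502.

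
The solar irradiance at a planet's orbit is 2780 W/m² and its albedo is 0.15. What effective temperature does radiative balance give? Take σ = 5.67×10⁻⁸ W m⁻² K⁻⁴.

T ≈ 319 K

Power absorbed = (1−a)S·πR²; power emitted = 4πR²σT⁴. Equating and cancelling πR²:
T = ((1−a)S / 4σ)^(1/4) = (2360 / (4 × 5.67×10⁻⁸))^(1/4) = (1.04×10^10)^(1/4).
T = 319 K.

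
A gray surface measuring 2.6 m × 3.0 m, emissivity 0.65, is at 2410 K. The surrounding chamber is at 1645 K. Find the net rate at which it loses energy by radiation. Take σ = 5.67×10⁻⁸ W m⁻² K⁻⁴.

A = 2.6 × 3.0 = 7.80 m².
Q = εσA(T⁴ − T_s⁴). T⁴ − T_s⁴ = (2410)⁴ − (1645)⁴ = 3.37×10^13 − 7.32×10^12 = 2.64×10^13 K⁴.
Q = 0.65 × 5.67×10⁻⁸ × 7.80 × 2.64×10^13 = 7.59×10^6 W.

Q ≈ 7.59×10^6 W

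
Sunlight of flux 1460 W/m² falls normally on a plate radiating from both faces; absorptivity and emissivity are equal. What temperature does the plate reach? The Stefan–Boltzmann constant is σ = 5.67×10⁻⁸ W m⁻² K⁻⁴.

Absorbed flux αS = emitted flux 2εσT⁴ per unit area; with α = ε this gives T = (S/2σ)^(1/4).
T = (1460 / (2 × 5.67×10⁻⁸))^(1/4) = (1.29×10^10)^(1/4).
T = 337 K.

T ≈ 337 K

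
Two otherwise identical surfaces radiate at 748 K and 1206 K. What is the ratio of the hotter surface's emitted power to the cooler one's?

ratio ≈ 6.76

P ∝ T⁴, so the ratio is (1206/748)⁴ = (1.612)⁴ = 6.76.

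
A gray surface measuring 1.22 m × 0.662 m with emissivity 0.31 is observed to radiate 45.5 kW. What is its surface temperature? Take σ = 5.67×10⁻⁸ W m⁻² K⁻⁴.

T ≈ 1340 K

A = 1.22 × 0.662 = 0.808 m².
From P = εσAT⁴, T = (P / εσA)^(1/4) = (45500 / (0.31 × 5.67×10⁻⁸ × 0.808))^(1/4).
T = (3.21×10^12)^(1/4) = 1340 K.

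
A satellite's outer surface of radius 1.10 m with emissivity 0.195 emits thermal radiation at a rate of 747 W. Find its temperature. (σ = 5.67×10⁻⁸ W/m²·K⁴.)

T ≈ 258 K

A = 4πr² = 4π × (1.10)² = 15.2 m².
From P = εσAT⁴, T = (P / εσA)^(1/4) = (747 / (0.195 × 5.67×10⁻⁸ × 15.2))^(1/4).
T = (4.44×10^9)^(1/4) = 258 K.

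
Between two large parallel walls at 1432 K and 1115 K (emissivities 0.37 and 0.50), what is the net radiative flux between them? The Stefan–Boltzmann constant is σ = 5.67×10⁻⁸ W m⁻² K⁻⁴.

q ≈ 40700 W/m²

For two large parallel gray plates, q = σ(T₁⁴ − T₂⁴) / (1/ε₁ + 1/ε₂ − 1).
1/ε₁ + 1/ε₂ − 1 = 1/0.37 + 1/0.50 − 1 = 3.703.
T₁⁴ − T₂⁴ = 4.21×10^12 − 1.55×10^12 = 2.66×10^12 K⁴.
q = 5.67×10⁻⁸ × 2.66×10^12 / 3.703 = 40700 W/m².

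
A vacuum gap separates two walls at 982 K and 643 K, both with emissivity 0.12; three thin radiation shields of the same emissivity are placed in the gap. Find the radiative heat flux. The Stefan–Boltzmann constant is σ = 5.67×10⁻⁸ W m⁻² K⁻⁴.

Each of the 4 gaps contributes resistance (2/ε − 1) = 2/0.12 − 1 = 15.67; total = 62.67.
q = σ(T₁⁴ − T₂⁴) / 62.67 = 5.67×10⁻⁸ × 7.59×10^11 / 62.67 = 687 W/m².

q ≈ 687 W/m²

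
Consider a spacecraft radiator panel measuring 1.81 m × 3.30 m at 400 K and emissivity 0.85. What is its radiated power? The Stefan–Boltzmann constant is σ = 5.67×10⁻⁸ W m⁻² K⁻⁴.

P ≈ 7370 W

A = 1.81 × 3.30 = 5.97 m².
Stefan–Boltzmann: P = εσAT⁴ = 0.85 × 5.67×10⁻⁸ × 5.97 × (400)⁴ = 0.85 × 5.67×10⁻⁸ × 5.97 × 2.56×10^10.
P = 7370 W.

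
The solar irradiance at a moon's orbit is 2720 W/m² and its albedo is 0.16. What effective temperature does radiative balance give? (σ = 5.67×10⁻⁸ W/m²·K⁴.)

Power absorbed = (1−a)S·πR²; power emitted = 4πR²σT⁴. Equating and cancelling πR²:
T = ((1−a)S / 4σ)^(1/4) = (2280 / (4 × 5.67×10⁻⁸))^(1/4) = (1.01×10^10)^(1/4).
T = 317 K.

T ≈ 317 K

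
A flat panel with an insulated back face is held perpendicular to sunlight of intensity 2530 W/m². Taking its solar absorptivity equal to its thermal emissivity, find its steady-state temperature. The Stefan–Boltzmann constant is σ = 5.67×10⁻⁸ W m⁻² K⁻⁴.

T ≈ 460 K

Absorbed flux αS = emitted flux εσT⁴ (one radiating face); with α = ε, T = (S/σ)^(1/4).
T = (2530 / 5.67×10⁻⁸)^(1/4) = (4.46×10^10)^(1/4).
T = 460 K.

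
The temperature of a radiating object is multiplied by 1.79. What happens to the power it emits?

factor ≈ 10.3

P ∝ T⁴, so the power scales as (1.79)⁴ = 10.3.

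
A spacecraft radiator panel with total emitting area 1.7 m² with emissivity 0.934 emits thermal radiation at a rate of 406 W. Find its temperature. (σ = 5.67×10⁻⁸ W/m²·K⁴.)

From P = εσAT⁴, T = (P / εσA)^(1/4) = (406 / (0.934 × 5.67×10⁻⁸ × 1.70))^(1/4).
T = (4.51×10^9)^(1/4) = 259 K.

T ≈ 259 K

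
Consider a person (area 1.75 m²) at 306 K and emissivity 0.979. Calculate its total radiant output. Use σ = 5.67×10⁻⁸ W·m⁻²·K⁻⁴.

P ≈ 852 W

Stefan–Boltzmann: P = εσAT⁴ = 0.979 × 5.67×10⁻⁸ × 1.75 × (306)⁴ = 0.979 × 5.67×10⁻⁸ × 1.75 × 8.77×10^9.
P = 852 W.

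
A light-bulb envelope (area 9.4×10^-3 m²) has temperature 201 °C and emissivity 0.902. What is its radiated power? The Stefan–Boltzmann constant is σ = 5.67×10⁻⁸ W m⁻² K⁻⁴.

201 °C = 474 K.
P = εσAT⁴ = 0.902 × 5.67×10⁻⁸ × 9.40×10^-3 × (474)⁴ = 0.902 × 5.67×10⁻⁸ × 9.40×10^-3 × 5.05×10^10.
P = 24.3 W.

P ≈ 24.3 W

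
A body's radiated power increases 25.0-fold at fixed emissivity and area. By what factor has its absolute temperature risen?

P ∝ T⁴ ⇒ T ∝ P^(1/4), so T scales by (25.0)^(1/4) = 2.24.

factor ≈ 2.24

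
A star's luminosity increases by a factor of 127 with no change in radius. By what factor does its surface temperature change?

factor ≈ 3.36

P ∝ T⁴ ⇒ T ∝ P^(1/4), so T scales by (127)^(1/4) = 3.36.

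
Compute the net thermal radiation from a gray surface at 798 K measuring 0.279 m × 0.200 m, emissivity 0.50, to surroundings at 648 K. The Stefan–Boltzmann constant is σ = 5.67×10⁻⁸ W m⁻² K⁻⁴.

Q ≈ 363 W

A = 0.279 × 0.200 = 0.0558 m².
Q = εσA(T⁴ − T_s⁴). T⁴ − T_s⁴ = (798)⁴ − (648)⁴ = 4.06×10^11 − 1.76×10^11 = 2.29×10^11 K⁴.
Q = 0.50 × 5.67×10⁻⁸ × 0.0558 × 2.29×10^11 = 363 W.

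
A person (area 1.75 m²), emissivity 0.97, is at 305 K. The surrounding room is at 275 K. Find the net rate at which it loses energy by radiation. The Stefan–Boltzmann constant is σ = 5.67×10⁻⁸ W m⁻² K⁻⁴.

Q = εσA(T⁴ − T_s⁴). T⁴ − T_s⁴ = (305)⁴ − (275)⁴ = 8.65×10^9 − 5.72×10^9 = 2.93×10^9 K⁴.
Q = 0.97 × 5.67×10⁻⁸ × 1.75 × 2.93×10^9 = 282 W.

Q ≈ 282 W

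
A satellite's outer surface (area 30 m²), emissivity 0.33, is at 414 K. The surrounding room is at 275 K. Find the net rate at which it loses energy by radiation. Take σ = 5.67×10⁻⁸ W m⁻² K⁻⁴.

Q ≈ 13300 W

Q = εσA(T⁴ − T_s⁴). T⁴ − T_s⁴ = (414)⁴ − (275)⁴ = 2.94×10^10 − 5.72×10^9 = 2.37×10^10 K⁴.
Q = 0.33 × 5.67×10⁻⁸ × 30.0 × 2.37×10^10 = 13300 W.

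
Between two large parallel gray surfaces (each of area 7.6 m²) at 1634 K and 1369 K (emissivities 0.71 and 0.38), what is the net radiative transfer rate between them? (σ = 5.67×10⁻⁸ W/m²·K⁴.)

Q ≈ 5.13×10^5 W

For two large parallel gray plates, q = σ(T₁⁴ − T₂⁴) / (1/ε₁ + 1/ε₂ − 1).
1/ε₁ + 1/ε₂ − 1 = 1/0.71 + 1/0.38 − 1 = 3.040.
T₁⁴ − T₂⁴ = 7.13×10^12 − 3.51×10^12 = 3.62×10^12 K⁴.
q = 5.67×10⁻⁸ × 3.62×10^12 / 3.040 = 67400 W/m².
Q = q·A = 67400 × 7.6 = 5.13×10^5 W.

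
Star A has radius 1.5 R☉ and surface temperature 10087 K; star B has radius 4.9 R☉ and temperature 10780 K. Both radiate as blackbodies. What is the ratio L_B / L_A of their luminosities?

L_B/L_A ≈ 13.9

L = 4πR²σT⁴ ∝ R²T⁴, so L_B/L_A = (4.9/1.5)² × (10780/10087)⁴ = 10.7 × 1.30 = 13.9.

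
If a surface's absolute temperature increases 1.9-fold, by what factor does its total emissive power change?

factor ≈ 13.0

P ∝ T⁴, so the power scales as (1.9)⁴ = 13.0.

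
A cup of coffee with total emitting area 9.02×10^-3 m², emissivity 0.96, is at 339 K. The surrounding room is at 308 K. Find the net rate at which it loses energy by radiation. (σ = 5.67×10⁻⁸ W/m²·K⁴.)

Q ≈ 2.07 W

Q = εσA(T⁴ − T_s⁴). T⁴ − T_s⁴ = (339)⁴ − (308)⁴ = 1.32×10^10 − 9.00×10^9 = 4.21×10^9 K⁴.
Q = 0.96 × 5.67×10⁻⁸ × 9.02×10^-3 × 4.21×10^9 = 2.07 W.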